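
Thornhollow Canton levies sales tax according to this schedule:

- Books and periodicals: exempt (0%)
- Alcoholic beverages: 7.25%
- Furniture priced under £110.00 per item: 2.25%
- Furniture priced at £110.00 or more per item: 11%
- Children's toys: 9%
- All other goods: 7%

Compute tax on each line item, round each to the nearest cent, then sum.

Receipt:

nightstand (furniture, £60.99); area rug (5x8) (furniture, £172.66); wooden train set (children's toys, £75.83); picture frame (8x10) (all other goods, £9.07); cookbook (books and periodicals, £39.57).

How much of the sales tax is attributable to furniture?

£20.36

Nightstand £60.99: furniture, under £110.00 → 2.25% → £1.37
Area rug (5x8) £172.66: furniture, £110.00 or more → 11% → £18.99
Tax on furniture = £1.37 + £18.99 = £20.36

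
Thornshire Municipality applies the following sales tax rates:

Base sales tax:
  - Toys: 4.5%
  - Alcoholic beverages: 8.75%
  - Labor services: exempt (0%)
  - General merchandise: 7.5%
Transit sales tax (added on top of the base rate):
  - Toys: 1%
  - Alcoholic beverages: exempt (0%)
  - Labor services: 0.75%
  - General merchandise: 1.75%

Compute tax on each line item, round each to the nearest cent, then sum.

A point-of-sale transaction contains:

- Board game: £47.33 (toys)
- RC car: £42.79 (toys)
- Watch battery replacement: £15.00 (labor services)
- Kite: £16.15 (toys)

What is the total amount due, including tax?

Board game £47.33: toys → 4.5% + 1% transit = 5.5% → £2.60
RC car £42.79: toys → 4.5% + 1% transit = 5.5% → £2.35
Watch battery replacement £15.00: labor services → 0% + 0.75% transit = 0.75% → £0.11
Kite £16.15: toys → 4.5% + 1% transit = 5.5% → £0.89
Subtotal = £121.27; tax = £5.95; total due = £127.22

£127.22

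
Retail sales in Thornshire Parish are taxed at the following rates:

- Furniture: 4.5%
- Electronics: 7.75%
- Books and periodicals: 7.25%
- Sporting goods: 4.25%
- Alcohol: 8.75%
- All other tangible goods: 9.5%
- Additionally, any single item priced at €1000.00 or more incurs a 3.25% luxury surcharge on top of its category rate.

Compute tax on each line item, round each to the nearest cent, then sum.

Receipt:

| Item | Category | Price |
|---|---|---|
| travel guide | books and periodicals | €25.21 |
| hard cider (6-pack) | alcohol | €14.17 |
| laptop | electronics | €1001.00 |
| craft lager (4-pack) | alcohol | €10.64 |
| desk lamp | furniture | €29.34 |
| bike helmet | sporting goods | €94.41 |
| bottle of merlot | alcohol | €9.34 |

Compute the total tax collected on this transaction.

Travel guide €25.21: books and periodicals → 7.25% → €1.83
Hard cider (6-pack) €14.17: alcohol → 8.75% → €1.24
Laptop €1001.00: electronics → 7.75% + 3.25% surcharge = 11% → €110.11
Craft lager (4-pack) €10.64: alcohol → 8.75% → €0.93
Desk lamp €29.34: furniture → 4.5% → €1.32
Bike helmet €94.41: sporting goods → 4.25% → €4.01
Bottle of merlot €9.34: alcohol → 8.75% → €0.82
Total tax = €1.83 + €1.24 + €110.11 + €0.93 + €1.32 + €4.01 + €0.82 = €120.26

€120.26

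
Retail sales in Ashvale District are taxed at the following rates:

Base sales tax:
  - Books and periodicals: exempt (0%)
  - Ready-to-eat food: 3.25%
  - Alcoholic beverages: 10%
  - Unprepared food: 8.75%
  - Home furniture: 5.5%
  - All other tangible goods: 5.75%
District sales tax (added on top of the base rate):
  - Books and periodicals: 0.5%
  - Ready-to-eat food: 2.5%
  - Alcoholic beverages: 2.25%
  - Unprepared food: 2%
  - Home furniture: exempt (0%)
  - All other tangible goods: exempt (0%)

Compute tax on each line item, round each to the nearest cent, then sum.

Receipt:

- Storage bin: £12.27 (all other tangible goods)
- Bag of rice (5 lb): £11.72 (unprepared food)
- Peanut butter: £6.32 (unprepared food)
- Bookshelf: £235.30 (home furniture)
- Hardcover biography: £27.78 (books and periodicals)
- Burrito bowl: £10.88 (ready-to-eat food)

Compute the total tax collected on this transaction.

Storage bin £12.27: all other tangible goods → 5.75% + 0% district = 5.75% → £0.71
Bag of rice (5 lb) £11.72: unprepared food → 8.75% + 2% district = 10.75% → £1.26
Peanut butter £6.32: unprepared food → 8.75% + 2% district = 10.75% → £0.68
Bookshelf £235.30: home furniture → 5.5% + 0% district = 5.5% → £12.94
Hardcover biography £27.78: books and periodicals → 0% + 0.5% district = 0.5% → £0.14
Burrito bowl £10.88: ready-to-eat food → 3.25% + 2.5% district = 5.75% → £0.63
Total tax = £0.71 + £1.26 + £0.68 + £12.94 + £0.14 + £0.63 = £16.36

£16.36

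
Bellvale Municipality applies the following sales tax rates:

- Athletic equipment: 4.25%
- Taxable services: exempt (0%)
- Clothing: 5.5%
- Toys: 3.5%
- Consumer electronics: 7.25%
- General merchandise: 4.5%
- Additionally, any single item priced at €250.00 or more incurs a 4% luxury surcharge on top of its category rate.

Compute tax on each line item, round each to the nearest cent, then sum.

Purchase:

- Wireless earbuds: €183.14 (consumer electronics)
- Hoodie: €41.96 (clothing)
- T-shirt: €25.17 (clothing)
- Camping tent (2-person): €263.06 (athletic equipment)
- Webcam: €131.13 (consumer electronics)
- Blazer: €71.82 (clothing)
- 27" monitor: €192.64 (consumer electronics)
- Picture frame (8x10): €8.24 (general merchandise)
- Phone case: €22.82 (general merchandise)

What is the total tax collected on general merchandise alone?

Picture frame (8x10) €8.24: general merchandise → 4.5% → €0.37
Phone case €22.82: general merchandise → 4.5% → €1.03
Tax on general merchandise = €0.37 + €1.03 = €1.40

€1.40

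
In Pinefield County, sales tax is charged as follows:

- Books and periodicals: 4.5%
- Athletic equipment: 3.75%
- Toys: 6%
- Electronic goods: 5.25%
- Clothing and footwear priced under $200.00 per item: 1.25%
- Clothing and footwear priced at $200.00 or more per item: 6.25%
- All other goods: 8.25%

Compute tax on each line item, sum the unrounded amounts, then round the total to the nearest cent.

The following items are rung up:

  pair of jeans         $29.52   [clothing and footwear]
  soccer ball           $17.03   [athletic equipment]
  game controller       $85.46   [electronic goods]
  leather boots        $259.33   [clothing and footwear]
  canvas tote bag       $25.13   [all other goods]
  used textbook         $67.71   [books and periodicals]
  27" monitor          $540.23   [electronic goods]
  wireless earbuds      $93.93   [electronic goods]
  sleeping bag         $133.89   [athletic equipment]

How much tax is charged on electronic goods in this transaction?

$37.78

Game controller $85.46: electronic goods → 5.25% → $4.48665
27" monitor $540.23: electronic goods → 5.25% → $28.362075
Wireless earbuds $93.93: electronic goods → 5.25% → $4.931325
Tax on electronic goods: unrounded sum = $37.78005 → $37.78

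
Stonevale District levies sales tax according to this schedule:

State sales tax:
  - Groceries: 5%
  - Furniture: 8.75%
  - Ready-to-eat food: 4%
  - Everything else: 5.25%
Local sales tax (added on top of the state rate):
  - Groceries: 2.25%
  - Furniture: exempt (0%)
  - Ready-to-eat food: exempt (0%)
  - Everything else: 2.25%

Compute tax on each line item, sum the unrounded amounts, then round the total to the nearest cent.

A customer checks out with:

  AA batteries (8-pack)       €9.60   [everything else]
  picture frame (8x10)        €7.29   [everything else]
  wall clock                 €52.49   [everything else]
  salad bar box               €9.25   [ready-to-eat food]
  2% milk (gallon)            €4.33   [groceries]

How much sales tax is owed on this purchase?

AA batteries (8-pack) €9.60: everything else → 5.25% + 2.25% local = 7.5% → €0.72
Picture frame (8x10) €7.29: everything else → 5.25% + 2.25% local = 7.5% → €0.54675
Wall clock €52.49: everything else → 5.25% + 2.25% local = 7.5% → €3.93675
Salad bar box €9.25: ready-to-eat food → 4% + 0% local = 4% → €0.37
2% milk (gallon) €4.33: groceries → 5% + 2.25% local = 7.25% → €0.313925
Unrounded tax sum = €5.887425 → €5.89

€5.89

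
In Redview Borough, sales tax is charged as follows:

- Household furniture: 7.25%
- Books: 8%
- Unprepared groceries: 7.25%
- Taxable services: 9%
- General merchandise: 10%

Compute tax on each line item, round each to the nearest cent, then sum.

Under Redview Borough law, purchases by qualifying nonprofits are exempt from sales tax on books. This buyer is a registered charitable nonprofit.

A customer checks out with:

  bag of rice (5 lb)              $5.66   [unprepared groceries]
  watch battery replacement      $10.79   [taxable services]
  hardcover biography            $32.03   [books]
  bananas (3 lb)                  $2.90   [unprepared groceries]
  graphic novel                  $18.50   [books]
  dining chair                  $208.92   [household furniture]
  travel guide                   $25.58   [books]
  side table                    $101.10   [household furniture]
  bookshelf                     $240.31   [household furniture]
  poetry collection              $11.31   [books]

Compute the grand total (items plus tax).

$698.59

Bag of rice (5 lb) $5.66: unprepared groceries → 7.25% → $0.41
Watch battery replacement $10.79: taxable services → 9% → $0.97
Hardcover biography $32.03: books, buyer-exempt → 0% → $0.00
Bananas (3 lb) $2.90: unprepared groceries → 7.25% → $0.21
Graphic novel $18.50: books, buyer-exempt → 0% → $0.00
Dining chair $208.92: household furniture → 7.25% → $15.15
Travel guide $25.58: books, buyer-exempt → 0% → $0.00
Side table $101.10: household furniture → 7.25% → $7.33
Bookshelf $240.31: household furniture → 7.25% → $17.42
Poetry collection $11.31: books, buyer-exempt → 0% → $0.00
Subtotal = $657.10; tax = $41.49; total due = $698.59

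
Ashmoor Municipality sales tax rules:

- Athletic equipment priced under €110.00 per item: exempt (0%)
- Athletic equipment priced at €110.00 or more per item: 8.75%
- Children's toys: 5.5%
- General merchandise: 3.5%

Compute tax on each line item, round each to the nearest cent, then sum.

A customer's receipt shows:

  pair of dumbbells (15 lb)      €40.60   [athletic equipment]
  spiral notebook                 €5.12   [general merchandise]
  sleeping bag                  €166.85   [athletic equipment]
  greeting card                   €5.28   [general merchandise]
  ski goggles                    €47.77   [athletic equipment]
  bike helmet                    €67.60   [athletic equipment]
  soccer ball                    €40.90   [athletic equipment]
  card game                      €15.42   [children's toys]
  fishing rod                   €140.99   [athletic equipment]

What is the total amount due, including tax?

€558.68

Pair of dumbbells (15 lb) €40.60: athletic equipment, under €110.00 → 0% → €0.00
Spiral notebook €5.12: general merchandise → 3.5% → €0.18
Sleeping bag €166.85: athletic equipment, €110.00 or more → 8.75% → €14.60
Greeting card €5.28: general merchandise → 3.5% → €0.18
Ski goggles €47.77: athletic equipment, under €110.00 → 0% → €0.00
Bike helmet €67.60: athletic equipment, under €110.00 → 0% → €0.00
Soccer ball €40.90: athletic equipment, under €110.00 → 0% → €0.00
Card game €15.42: children's toys → 5.5% → €0.85
Fishing rod €140.99: athletic equipment, €110.00 or more → 8.75% → €12.34
Subtotal = €530.53; tax = €28.15; total due = €558.68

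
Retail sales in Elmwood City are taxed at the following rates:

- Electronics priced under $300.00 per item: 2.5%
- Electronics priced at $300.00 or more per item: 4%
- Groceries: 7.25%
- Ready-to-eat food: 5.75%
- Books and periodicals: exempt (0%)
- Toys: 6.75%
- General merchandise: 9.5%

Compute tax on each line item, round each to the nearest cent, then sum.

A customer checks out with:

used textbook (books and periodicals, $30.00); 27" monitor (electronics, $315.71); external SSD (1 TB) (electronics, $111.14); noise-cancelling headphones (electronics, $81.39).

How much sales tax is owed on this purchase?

$17.44

Used textbook $30.00: books and periodicals → 0% → $0.00
27" monitor $315.71: electronics, $300.00 or more → 4% → $12.63
External SSD (1 TB) $111.14: electronics, under $300.00 → 2.5% → $2.78
Noise-cancelling headphones $81.39: electronics, under $300.00 → 2.5% → $2.03
Total tax = $12.63 + $2.78 + $2.03 = $17.44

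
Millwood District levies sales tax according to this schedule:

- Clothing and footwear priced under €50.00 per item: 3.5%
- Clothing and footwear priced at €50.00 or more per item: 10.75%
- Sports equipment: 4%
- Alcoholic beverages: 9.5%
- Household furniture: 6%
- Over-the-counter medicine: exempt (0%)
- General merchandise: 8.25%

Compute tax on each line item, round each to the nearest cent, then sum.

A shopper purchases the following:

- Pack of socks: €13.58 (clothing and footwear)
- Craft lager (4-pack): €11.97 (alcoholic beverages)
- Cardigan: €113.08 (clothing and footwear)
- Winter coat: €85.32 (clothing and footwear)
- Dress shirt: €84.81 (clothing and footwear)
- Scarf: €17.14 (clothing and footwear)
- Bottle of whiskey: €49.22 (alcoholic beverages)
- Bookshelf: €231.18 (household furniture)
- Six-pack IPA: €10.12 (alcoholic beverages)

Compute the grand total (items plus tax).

Pack of socks €13.58: clothing and footwear, under €50.00 → 3.5% → €0.48
Craft lager (4-pack) €11.97: alcoholic beverages → 9.5% → €1.14
Cardigan €113.08: clothing and footwear, €50.00 or more → 10.75% → €12.16
Winter coat €85.32: clothing and footwear, €50.00 or more → 10.75% → €9.17
Dress shirt €84.81: clothing and footwear, €50.00 or more → 10.75% → €9.12
Scarf €17.14: clothing and footwear, under €50.00 → 3.5% → €0.60
Bottle of whiskey €49.22: alcoholic beverages → 9.5% → €4.68
Bookshelf €231.18: household furniture → 6% → €13.87
Six-pack IPA €10.12: alcoholic beverages → 9.5% → €0.96
Subtotal = €616.42; tax = €52.18; total due = €668.60

€668.60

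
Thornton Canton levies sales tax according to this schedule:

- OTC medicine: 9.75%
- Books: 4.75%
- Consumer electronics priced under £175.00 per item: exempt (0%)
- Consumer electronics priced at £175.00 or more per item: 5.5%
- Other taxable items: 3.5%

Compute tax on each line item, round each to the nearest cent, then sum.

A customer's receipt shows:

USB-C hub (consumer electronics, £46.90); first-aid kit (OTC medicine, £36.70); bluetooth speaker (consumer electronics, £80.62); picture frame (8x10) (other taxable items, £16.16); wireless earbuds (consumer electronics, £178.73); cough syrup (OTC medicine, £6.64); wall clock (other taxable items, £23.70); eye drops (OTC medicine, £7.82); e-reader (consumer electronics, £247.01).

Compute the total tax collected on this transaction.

£29.81

USB-C hub £46.90: consumer electronics, under £175.00 → 0% → £0.00
First-aid kit £36.70: OTC medicine → 9.75% → £3.58
Bluetooth speaker £80.62: consumer electronics, under £175.00 → 0% → £0.00
Picture frame (8x10) £16.16: other taxable items → 3.5% → £0.57
Wireless earbuds £178.73: consumer electronics, £175.00 or more → 5.5% → £9.83
Cough syrup £6.64: OTC medicine → 9.75% → £0.65
Wall clock £23.70: other taxable items → 3.5% → £0.83
Eye drops £7.82: OTC medicine → 9.75% → £0.76
E-reader £247.01: consumer electronics, £175.00 or more → 5.5% → £13.59
Total tax = £3.58 + £0.57 + £9.83 + £0.65 + £0.83 + £0.76 + £13.59 = £29.81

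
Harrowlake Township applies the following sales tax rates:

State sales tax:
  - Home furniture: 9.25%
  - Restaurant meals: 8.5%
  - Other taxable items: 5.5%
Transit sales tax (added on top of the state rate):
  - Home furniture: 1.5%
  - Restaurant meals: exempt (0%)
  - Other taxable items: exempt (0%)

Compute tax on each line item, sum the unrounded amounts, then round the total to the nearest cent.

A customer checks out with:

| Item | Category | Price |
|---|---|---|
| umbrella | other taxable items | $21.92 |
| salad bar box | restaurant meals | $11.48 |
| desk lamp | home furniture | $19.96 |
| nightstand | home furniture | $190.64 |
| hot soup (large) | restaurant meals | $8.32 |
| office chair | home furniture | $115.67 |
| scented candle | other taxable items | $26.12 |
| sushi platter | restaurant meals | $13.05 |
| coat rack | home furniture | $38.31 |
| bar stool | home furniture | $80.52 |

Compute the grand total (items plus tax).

Umbrella $21.92: other taxable items → 5.5% + 0% transit = 5.5% → $1.2056
Salad bar box $11.48: restaurant meals → 8.5% + 0% transit = 8.5% → $0.9758
Desk lamp $19.96: home furniture → 9.25% + 1.5% transit = 10.75% → $2.1457
Nightstand $190.64: home furniture → 9.25% + 1.5% transit = 10.75% → $20.4938
Hot soup (large) $8.32: restaurant meals → 8.5% + 0% transit = 8.5% → $0.7072
Office chair $115.67: home furniture → 9.25% + 1.5% transit = 10.75% → $12.434525
Scented candle $26.12: other taxable items → 5.5% + 0% transit = 5.5% → $1.4366
Sushi platter $13.05: restaurant meals → 8.5% + 0% transit = 8.5% → $1.10925
Coat rack $38.31: home furniture → 9.25% + 1.5% transit = 10.75% → $4.118325
Bar stool $80.52: home furniture → 9.25% + 1.5% transit = 10.75% → $8.6559
Subtotal = $525.99; unrounded tax = $53.2827 → $53.28; total due = $579.27

$579.27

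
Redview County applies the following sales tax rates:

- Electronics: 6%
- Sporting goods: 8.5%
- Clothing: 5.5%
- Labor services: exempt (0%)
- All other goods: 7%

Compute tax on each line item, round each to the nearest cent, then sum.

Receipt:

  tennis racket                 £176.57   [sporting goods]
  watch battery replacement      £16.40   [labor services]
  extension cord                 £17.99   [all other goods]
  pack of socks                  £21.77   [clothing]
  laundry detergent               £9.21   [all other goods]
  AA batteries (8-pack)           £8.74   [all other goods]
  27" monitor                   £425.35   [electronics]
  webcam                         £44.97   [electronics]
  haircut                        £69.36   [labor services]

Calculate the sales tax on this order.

Tennis racket £176.57: sporting goods → 8.5% → £15.01
Watch battery replacement £16.40: labor services → 0% → £0.00
Extension cord £17.99: all other goods → 7% → £1.26
Pack of socks £21.77: clothing → 5.5% → £1.20
Laundry detergent £9.21: all other goods → 7% → £0.64
AA batteries (8-pack) £8.74: all other goods → 7% → £0.61
27" monitor £425.35: electronics → 6% → £25.52
Webcam £44.97: electronics → 6% → £2.70
Haircut £69.36: labor services → 0% → £0.00
Total tax = £15.01 + £1.26 + £1.20 + £0.64 + £0.61 + £25.52 + £2.70 = £46.94

£46.94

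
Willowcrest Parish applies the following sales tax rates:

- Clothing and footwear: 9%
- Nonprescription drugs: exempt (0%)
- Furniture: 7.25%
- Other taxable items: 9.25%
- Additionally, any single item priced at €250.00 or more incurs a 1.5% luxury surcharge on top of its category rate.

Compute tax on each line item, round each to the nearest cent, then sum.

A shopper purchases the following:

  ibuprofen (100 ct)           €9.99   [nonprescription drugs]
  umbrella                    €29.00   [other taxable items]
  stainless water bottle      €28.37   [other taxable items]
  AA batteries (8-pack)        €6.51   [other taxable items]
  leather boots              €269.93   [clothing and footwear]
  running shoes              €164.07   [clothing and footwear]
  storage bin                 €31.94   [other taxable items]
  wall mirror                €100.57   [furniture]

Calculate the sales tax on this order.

€59.25

Ibuprofen (100 ct) €9.99: nonprescription drugs → 0% → €0.00
Umbrella €29.00: other taxable items → 9.25% → €2.68
Stainless water bottle €28.37: other taxable items → 9.25% → €2.62
AA batteries (8-pack) €6.51: other taxable items → 9.25% → €0.60
Leather boots €269.93: clothing and footwear → 9% + 1.5% surcharge = 10.5% → €28.34
Running shoes €164.07: clothing and footwear → 9% → €14.77
Storage bin €31.94: other taxable items → 9.25% → €2.95
Wall mirror €100.57: furniture → 7.25% → €7.29
Total tax = €2.68 + €2.62 + €0.60 + €28.34 + €14.77 + €2.95 + €7.29 = €59.25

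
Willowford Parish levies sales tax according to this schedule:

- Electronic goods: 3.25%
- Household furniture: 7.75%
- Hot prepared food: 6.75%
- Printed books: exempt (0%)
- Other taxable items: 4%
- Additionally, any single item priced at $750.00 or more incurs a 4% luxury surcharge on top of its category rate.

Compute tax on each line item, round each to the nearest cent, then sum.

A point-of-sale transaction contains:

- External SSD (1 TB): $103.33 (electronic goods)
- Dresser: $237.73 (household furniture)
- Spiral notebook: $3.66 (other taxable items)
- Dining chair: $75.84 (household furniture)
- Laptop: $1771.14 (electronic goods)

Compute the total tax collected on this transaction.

$156.22

External SSD (1 TB) $103.33: electronic goods → 3.25% → $3.36
Dresser $237.73: household furniture → 7.75% → $18.42
Spiral notebook $3.66: other taxable items → 4% → $0.15
Dining chair $75.84: household furniture → 7.75% → $5.88
Laptop $1771.14: electronic goods → 3.25% + 4% surcharge = 7.25% → $128.41
Total tax = $3.36 + $18.42 + $0.15 + $5.88 + $128.41 = $156.22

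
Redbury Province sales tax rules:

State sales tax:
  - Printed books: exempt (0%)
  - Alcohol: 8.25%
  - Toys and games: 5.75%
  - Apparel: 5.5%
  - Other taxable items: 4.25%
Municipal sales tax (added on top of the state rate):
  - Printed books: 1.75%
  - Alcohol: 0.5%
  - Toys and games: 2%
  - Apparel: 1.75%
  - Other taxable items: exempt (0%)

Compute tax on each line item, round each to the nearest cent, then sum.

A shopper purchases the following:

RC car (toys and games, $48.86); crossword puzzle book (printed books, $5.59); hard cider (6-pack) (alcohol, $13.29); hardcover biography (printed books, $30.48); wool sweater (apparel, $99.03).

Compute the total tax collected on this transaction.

RC car $48.86: toys and games → 5.75% + 2% municipal = 7.75% → $3.79
Crossword puzzle book $5.59: printed books → 0% + 1.75% municipal = 1.75% → $0.10
Hard cider (6-pack) $13.29: alcohol → 8.25% + 0.5% municipal = 8.75% → $1.16
Hardcover biography $30.48: printed books → 0% + 1.75% municipal = 1.75% → $0.53
Wool sweater $99.03: apparel → 5.5% + 1.75% municipal = 7.25% → $7.18
Total tax = $3.79 + $0.10 + $1.16 + $0.53 + $7.18 = $12.76

$12.76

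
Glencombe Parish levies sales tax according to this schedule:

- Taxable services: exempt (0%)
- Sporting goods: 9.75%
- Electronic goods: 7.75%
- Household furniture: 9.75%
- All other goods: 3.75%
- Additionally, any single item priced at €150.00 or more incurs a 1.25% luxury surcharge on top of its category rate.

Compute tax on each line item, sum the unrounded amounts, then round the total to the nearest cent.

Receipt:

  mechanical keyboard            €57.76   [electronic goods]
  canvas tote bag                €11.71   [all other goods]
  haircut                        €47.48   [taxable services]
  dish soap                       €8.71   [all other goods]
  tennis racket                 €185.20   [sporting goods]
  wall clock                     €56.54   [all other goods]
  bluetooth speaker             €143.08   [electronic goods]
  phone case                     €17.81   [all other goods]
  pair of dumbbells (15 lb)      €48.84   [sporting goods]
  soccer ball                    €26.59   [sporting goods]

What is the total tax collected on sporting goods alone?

€27.73

Tennis racket €185.20: sporting goods → 9.75% + 1.25% surcharge = 11% → €20.372
Pair of dumbbells (15 lb) €48.84: sporting goods → 9.75% → €4.7619
Soccer ball €26.59: sporting goods → 9.75% → €2.592525
Tax on sporting goods: unrounded sum = €27.726425 → €27.73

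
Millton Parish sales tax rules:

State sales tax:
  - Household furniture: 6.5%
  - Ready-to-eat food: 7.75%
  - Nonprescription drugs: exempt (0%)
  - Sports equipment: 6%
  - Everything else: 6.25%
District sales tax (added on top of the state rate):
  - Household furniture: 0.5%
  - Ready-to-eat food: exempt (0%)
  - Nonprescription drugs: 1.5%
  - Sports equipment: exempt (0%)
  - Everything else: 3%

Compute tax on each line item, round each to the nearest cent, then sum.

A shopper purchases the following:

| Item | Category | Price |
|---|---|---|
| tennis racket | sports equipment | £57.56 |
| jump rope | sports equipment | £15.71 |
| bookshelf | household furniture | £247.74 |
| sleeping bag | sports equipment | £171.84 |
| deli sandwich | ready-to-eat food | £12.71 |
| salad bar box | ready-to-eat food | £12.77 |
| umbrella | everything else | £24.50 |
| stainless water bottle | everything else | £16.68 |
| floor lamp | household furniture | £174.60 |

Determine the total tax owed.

£50.05

Tennis racket £57.56: sports equipment → 6% + 0% district = 6% → £3.45
Jump rope £15.71: sports equipment → 6% + 0% district = 6% → £0.94
Bookshelf £247.74: household furniture → 6.5% + 0.5% district = 7% → £17.34
Sleeping bag £171.84: sports equipment → 6% + 0% district = 6% → £10.31
Deli sandwich £12.71: ready-to-eat food → 7.75% + 0% district = 7.75% → £0.99
Salad bar box £12.77: ready-to-eat food → 7.75% + 0% district = 7.75% → £0.99
Umbrella £24.50: everything else → 6.25% + 3% district = 9.25% → £2.27
Stainless water bottle £16.68: everything else → 6.25% + 3% district = 9.25% → £1.54
Floor lamp £174.60: household furniture → 6.5% + 0.5% district = 7% → £12.22
Total tax = £3.45 + £0.94 + £17.34 + £10.31 + £0.99 + £0.99 + £2.27 + £1.54 + £12.22 = £50.05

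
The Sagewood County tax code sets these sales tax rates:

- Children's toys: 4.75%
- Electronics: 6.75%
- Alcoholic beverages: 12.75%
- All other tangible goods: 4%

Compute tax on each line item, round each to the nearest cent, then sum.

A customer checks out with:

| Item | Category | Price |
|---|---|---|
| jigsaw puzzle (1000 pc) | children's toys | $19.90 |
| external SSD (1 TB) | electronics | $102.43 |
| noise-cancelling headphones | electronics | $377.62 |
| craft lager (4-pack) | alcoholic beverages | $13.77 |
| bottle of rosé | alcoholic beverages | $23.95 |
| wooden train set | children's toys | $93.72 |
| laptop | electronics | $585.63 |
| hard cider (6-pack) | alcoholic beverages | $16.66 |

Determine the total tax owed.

$84.26

Jigsaw puzzle (1000 pc) $19.90: children's toys → 4.75% → $0.95
External SSD (1 TB) $102.43: electronics → 6.75% → $6.91
Noise-cancelling headphones $377.62: electronics → 6.75% → $25.49
Craft lager (4-pack) $13.77: alcoholic beverages → 12.75% → $1.76
Bottle of rosé $23.95: alcoholic beverages → 12.75% → $3.05
Wooden train set $93.72: children's toys → 4.75% → $4.45
Laptop $585.63: electronics → 6.75% → $39.53
Hard cider (6-pack) $16.66: alcoholic beverages → 12.75% → $2.12
Total tax = $0.95 + $6.91 + $25.49 + $1.76 + $3.05 + $4.45 + $39.53 + $2.12 = $84.26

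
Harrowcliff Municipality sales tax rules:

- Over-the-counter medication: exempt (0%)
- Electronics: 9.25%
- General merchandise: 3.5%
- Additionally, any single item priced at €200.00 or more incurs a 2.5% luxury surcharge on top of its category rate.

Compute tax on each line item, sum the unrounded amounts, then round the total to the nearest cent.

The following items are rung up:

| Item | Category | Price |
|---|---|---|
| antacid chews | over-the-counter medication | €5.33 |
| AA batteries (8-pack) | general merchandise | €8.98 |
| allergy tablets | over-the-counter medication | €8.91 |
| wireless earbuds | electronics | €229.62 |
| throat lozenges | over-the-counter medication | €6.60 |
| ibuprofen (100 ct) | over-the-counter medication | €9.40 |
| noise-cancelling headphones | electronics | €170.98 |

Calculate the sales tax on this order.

Antacid chews €5.33: over-the-counter medication → 0% → €0.00
AA batteries (8-pack) €8.98: general merchandise → 3.5% → €0.3143
Allergy tablets €8.91: over-the-counter medication → 0% → €0.00
Wireless earbuds €229.62: electronics → 9.25% + 2.5% surcharge = 11.75% → €26.98035
Throat lozenges €6.60: over-the-counter medication → 0% → €0.00
Ibuprofen (100 ct) €9.40: over-the-counter medication → 0% → €0.00
Noise-cancelling headphones €170.98: electronics → 9.25% → €15.81565
Unrounded tax sum = €43.1103 → €43.11

€43.11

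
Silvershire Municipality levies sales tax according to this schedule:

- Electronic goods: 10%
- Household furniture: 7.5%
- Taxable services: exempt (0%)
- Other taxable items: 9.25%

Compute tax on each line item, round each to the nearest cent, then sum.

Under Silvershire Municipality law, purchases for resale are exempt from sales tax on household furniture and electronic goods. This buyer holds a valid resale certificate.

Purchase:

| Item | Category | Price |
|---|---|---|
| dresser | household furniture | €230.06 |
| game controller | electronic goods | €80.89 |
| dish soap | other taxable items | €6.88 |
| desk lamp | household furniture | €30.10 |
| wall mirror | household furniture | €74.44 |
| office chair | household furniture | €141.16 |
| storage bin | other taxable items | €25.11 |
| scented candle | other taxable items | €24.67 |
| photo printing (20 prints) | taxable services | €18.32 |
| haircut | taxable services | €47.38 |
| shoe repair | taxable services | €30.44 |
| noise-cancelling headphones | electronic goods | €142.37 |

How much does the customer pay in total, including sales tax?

€857.06

Dresser €230.06: household furniture, buyer-exempt → 0% → €0.00
Game controller €80.89: electronic goods, buyer-exempt → 0% → €0.00
Dish soap €6.88: other taxable items → 9.25% → €0.64
Desk lamp €30.10: household furniture, buyer-exempt → 0% → €0.00
Wall mirror €74.44: household furniture, buyer-exempt → 0% → €0.00
Office chair €141.16: household furniture, buyer-exempt → 0% → €0.00
Storage bin €25.11: other taxable items → 9.25% → €2.32
Scented candle €24.67: other taxable items → 9.25% → €2.28
Photo printing (20 prints) €18.32: taxable services → 0% → €0.00
Haircut €47.38: taxable services → 0% → €0.00
Shoe repair €30.44: taxable services → 0% → €0.00
Noise-cancelling headphones €142.37: electronic goods, buyer-exempt → 0% → €0.00
Subtotal = €851.82; tax = €5.24; total due = €857.06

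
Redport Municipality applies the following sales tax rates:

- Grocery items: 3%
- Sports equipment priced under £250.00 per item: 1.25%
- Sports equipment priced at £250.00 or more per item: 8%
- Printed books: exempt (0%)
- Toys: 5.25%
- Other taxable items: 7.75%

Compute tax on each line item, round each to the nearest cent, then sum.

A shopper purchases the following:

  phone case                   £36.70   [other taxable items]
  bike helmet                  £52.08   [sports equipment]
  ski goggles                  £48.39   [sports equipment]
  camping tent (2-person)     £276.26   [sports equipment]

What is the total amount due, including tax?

£439.62

Phone case £36.70: other taxable items → 7.75% → £2.84
Bike helmet £52.08: sports equipment, under £250.00 → 1.25% → £0.65
Ski goggles £48.39: sports equipment, under £250.00 → 1.25% → £0.60
Camping tent (2-person) £276.26: sports equipment, £250.00 or more → 8% → £22.10
Subtotal = £413.43; tax = £26.19; total due = £439.62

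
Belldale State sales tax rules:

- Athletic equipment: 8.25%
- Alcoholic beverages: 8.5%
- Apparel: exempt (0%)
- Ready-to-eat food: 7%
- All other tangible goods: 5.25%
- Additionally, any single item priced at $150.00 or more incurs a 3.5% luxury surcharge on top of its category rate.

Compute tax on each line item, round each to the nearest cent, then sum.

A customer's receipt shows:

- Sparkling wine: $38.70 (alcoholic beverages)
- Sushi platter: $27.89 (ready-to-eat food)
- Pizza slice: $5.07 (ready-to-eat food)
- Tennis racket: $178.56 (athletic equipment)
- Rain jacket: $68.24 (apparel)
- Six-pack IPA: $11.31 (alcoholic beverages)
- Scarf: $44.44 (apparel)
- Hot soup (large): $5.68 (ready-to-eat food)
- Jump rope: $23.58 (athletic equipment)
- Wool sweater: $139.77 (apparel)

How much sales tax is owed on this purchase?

$29.88

Sparkling wine $38.70: alcoholic beverages → 8.5% → $3.29
Sushi platter $27.89: ready-to-eat food → 7% → $1.95
Pizza slice $5.07: ready-to-eat food → 7% → $0.35
Tennis racket $178.56: athletic equipment → 8.25% + 3.5% surcharge = 11.75% → $20.98
Rain jacket $68.24: apparel → 0% → $0.00
Six-pack IPA $11.31: alcoholic beverages → 8.5% → $0.96
Scarf $44.44: apparel → 0% → $0.00
Hot soup (large) $5.68: ready-to-eat food → 7% → $0.40
Jump rope $23.58: athletic equipment → 8.25% → $1.95
Wool sweater $139.77: apparel → 0% → $0.00
Total tax = $3.29 + $1.95 + $0.35 + $20.98 + $0.96 + $0.40 + $1.95 = $29.88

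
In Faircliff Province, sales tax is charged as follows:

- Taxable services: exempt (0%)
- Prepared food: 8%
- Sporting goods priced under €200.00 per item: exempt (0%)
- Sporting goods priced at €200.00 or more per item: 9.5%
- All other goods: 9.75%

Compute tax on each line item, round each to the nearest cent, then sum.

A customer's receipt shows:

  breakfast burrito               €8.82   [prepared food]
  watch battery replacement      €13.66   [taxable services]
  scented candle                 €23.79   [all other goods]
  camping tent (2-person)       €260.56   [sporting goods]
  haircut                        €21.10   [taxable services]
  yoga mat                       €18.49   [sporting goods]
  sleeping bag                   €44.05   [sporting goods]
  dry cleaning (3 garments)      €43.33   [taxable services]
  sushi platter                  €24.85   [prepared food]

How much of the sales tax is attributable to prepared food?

€2.70

Breakfast burrito €8.82: prepared food → 8% → €0.71
Sushi platter €24.85: prepared food → 8% → €1.99
Tax on prepared food = €0.71 + €1.99 = €2.70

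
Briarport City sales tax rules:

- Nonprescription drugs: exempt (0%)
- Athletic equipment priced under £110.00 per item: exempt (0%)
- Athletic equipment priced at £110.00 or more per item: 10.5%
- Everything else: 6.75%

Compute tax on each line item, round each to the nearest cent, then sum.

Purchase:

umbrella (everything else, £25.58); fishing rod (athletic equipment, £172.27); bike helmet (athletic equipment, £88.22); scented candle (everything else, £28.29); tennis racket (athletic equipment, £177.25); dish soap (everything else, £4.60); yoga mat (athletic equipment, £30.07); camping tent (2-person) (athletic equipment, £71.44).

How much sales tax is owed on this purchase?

£40.65

Umbrella £25.58: everything else → 6.75% → £1.73
Fishing rod £172.27: athletic equipment, £110.00 or more → 10.5% → £18.09
Bike helmet £88.22: athletic equipment, under £110.00 → 0% → £0.00
Scented candle £28.29: everything else → 6.75% → £1.91
Tennis racket £177.25: athletic equipment, £110.00 or more → 10.5% → £18.61
Dish soap £4.60: everything else → 6.75% → £0.31
Yoga mat £30.07: athletic equipment, under £110.00 → 0% → £0.00
Camping tent (2-person) £71.44: athletic equipment, under £110.00 → 0% → £0.00
Total tax = £1.73 + £18.09 + £1.91 + £18.61 + £0.31 = £40.65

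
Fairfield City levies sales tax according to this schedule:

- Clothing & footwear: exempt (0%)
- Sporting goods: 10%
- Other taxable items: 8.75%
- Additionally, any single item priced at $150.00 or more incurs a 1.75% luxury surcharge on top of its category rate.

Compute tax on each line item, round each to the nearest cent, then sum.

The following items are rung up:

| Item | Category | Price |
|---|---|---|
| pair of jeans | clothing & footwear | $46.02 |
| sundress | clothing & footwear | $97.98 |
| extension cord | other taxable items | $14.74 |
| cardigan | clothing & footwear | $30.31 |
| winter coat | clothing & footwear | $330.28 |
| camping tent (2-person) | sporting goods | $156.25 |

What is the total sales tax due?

Pair of jeans $46.02: clothing & footwear → 0% → $0.00
Sundress $97.98: clothing & footwear → 0% → $0.00
Extension cord $14.74: other taxable items → 8.75% → $1.29
Cardigan $30.31: clothing & footwear → 0% → $0.00
Winter coat $330.28: clothing & footwear → 0% + 1.75% surcharge = 1.75% → $5.78
Camping tent (2-person) $156.25: sporting goods → 10% + 1.75% surcharge = 11.75% → $18.36
Total tax = $1.29 + $5.78 + $18.36 = $25.43

$25.43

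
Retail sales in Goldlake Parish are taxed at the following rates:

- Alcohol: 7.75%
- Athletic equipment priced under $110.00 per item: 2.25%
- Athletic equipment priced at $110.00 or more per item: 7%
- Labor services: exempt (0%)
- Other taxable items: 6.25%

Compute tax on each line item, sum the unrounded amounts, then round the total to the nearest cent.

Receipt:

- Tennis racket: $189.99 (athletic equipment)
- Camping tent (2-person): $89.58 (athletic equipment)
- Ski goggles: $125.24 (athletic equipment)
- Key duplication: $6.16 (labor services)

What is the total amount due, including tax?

Tennis racket $189.99: athletic equipment, $110.00 or more → 7% → $13.2993
Camping tent (2-person) $89.58: athletic equipment, under $110.00 → 2.25% → $2.01555
Ski goggles $125.24: athletic equipment, $110.00 or more → 7% → $8.7668
Key duplication $6.16: labor services → 0% → $0.00
Subtotal = $410.97; unrounded tax = $24.08165 → $24.08; total due = $435.05

$435.05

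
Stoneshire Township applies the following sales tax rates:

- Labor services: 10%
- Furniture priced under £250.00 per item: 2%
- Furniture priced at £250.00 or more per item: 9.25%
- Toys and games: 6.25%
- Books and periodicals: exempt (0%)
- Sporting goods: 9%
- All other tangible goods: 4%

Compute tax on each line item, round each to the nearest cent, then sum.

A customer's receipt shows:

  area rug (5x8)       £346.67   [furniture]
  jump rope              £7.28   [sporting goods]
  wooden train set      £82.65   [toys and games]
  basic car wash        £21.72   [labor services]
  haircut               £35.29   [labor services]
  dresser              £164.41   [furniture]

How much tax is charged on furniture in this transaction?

Area rug (5x8) £346.67: furniture, £250.00 or more → 9.25% → £32.07
Dresser £164.41: furniture, under £250.00 → 2% → £3.29
Tax on furniture = £32.07 + £3.29 = £35.36

£35.36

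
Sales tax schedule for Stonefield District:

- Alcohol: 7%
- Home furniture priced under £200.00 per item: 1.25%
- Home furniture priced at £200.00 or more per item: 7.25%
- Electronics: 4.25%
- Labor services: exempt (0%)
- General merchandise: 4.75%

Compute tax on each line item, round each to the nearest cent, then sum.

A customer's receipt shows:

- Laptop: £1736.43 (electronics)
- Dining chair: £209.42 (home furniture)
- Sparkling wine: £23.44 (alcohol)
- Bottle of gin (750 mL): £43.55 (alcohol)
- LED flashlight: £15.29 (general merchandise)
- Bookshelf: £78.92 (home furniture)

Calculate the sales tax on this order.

£95.39

Laptop £1736.43: electronics → 4.25% → £73.80
Dining chair £209.42: home furniture, £200.00 or more → 7.25% → £15.18
Sparkling wine £23.44: alcohol → 7% → £1.64
Bottle of gin (750 mL) £43.55: alcohol → 7% → £3.05
LED flashlight £15.29: general merchandise → 4.75% → £0.73
Bookshelf £78.92: home furniture, under £200.00 → 1.25% → £0.99
Total tax = £73.80 + £15.18 + £1.64 + £3.05 + £0.73 + £0.99 = £95.39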